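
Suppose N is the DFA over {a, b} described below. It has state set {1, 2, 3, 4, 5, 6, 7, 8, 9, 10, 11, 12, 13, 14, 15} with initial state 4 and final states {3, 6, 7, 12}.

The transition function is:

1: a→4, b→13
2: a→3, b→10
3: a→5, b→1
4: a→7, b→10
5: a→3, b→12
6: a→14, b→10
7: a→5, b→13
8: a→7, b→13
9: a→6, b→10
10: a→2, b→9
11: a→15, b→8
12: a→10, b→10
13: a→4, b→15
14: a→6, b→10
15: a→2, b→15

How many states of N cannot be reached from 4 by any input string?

2

No path from 4 leads to 8, 11; the other 13 states are all reachable.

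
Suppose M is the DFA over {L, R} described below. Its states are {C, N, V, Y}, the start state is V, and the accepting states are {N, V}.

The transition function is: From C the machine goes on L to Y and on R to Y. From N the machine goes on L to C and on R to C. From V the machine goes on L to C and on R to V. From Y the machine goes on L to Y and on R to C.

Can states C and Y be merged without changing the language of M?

Reachable states from the start: {C,V,Y}. Unreachable: {N} — drop them.
Initial partition by acceptance: {V} | {C,Y}.
The partition is now stable with 2 blocks: {V} | {C,Y}.
C and Y lie in the same block of the stable partition, so they are equivalent — no string distinguishes them.

Yes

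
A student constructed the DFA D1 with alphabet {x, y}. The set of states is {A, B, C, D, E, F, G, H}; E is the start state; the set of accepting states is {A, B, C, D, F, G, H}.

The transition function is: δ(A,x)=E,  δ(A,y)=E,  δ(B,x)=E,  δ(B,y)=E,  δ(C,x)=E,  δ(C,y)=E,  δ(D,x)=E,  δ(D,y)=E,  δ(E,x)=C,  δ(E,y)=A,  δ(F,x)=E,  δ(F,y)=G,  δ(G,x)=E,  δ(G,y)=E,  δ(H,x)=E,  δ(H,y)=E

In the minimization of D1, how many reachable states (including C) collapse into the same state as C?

2

Reachable states from the start: {A,C,E}. Unreachable: {B,D,F,G,H} — drop them.
Start with accepting vs non-accepting: {A,C} | {E}.
No further refinement is possible. Final partition (2 blocks): {A,C} | {E}.
The equivalence class containing C is {A,C}, of size 2.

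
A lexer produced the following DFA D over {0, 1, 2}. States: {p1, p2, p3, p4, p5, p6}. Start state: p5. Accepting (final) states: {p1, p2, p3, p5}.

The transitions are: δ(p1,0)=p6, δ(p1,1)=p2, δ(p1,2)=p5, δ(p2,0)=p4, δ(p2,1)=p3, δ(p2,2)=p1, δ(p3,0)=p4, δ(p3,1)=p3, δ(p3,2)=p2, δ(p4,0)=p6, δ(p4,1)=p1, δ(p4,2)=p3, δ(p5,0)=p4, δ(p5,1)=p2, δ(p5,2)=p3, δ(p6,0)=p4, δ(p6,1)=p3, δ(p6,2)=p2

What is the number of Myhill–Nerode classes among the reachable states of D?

Initial partition by acceptance: {p1,p2,p3,p5} | {p4,p6}.
The partition is now stable with 2 blocks: {p1,p2,p3,p5} | {p4,p6}.

2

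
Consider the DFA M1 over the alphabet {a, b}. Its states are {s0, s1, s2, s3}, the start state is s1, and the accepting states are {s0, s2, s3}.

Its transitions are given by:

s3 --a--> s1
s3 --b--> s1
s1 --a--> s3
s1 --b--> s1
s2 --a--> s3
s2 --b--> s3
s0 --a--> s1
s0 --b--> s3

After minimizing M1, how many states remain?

2

First remove the unreachable states {s0,s2}; 2 states remain.
Initial partition by acceptance: {s3} | {s1}.
Stable partition: {s3} | {s1} — 2 equivalence classes.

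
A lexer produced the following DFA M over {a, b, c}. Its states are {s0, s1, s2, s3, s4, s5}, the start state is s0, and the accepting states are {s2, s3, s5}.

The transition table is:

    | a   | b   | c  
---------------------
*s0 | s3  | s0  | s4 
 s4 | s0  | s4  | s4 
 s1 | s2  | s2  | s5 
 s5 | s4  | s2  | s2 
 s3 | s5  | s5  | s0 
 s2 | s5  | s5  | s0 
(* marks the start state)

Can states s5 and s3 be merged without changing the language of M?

First remove the unreachable states {s1}; 5 states remain.
Initial partition by acceptance: {s2,s3,s5} | {s0,s4}.
On input a, block {s2,s3,s5} splits into {s2,s3} and {s5}.
Split {s0,s4} by δ(·,a) → {s0} and {s4}.
Stable partition: {s2,s3} | {s0} | {s5} | {s4} — 4 equivalence classes.
s5 and s3 end up in different blocks, so they are distinguishable. For instance, the string 'a' is accepted from only s3.

No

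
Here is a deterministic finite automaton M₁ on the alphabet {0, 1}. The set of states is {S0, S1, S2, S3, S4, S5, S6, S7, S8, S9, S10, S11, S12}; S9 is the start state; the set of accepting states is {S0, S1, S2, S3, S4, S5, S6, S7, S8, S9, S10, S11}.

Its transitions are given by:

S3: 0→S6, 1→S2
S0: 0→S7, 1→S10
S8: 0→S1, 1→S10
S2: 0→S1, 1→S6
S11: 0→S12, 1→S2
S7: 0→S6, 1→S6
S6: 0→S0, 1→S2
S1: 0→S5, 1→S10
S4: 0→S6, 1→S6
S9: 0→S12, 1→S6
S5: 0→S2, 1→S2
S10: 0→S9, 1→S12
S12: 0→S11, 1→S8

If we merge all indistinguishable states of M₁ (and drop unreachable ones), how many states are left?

7

First remove the unreachable states {S3,S4}; 11 states remain.
P0 = {S0,S1,S2,S5,S6,S7,S8,S9,S10,S11} | {S12}.
On input 0, block {S0,S1,S2,S5,S6,S7,S8,S9,S10,S11} splits into {S0,S1,S2,S5,S6,S7,S8,S10} and {S9,S11}.
Refine {S0,S1,S2,S5,S6,S7,S8,S10} on symbol 0: members go to different blocks, giving {S0,S1,S2,S5,S6,S7,S8} and {S10}.
Refine {S0,S1,S2,S5,S6,S7,S8} on symbol 1: members go to different blocks, giving {S2,S5,S6,S7} and {S0,S1,S8}.
On input 0, block {S2,S5,S6,S7} splits into {S2,S6} and {S5,S7}.
Refine {S0,S1,S8} on symbol 0: members go to different blocks, giving {S0,S1} and {S8}.
No further refinement is possible. Final partition (7 blocks): {S2,S6} | {S12} | {S9,S11} | {S10} | {S0,S1} | {S5,S7} | {S8}.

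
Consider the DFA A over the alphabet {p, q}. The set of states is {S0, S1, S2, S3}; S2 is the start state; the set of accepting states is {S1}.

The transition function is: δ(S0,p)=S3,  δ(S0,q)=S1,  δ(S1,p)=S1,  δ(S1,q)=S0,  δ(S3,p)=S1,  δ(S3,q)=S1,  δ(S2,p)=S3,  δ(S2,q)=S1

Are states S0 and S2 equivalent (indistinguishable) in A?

Yes

All states are reachable from the start state.
Initial partition by acceptance: {S1} | {S0,S2,S3}.
Split {S0,S2,S3} by δ(·,p) → {S0,S2} and {S3}.
The partition is now stable with 3 blocks: {S1} | {S0,S2} | {S3}.
S0 and S2 lie in the same block of the stable partition, so they are equivalent — no string distinguishes them.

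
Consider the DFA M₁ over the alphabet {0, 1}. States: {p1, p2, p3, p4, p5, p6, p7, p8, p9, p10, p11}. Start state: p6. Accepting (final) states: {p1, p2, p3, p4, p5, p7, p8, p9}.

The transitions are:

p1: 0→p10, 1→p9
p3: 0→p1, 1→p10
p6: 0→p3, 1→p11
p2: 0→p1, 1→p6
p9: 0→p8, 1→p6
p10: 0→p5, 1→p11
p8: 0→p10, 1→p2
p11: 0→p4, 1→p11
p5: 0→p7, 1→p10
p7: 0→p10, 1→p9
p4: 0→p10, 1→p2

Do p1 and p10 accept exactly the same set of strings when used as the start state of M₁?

No

All states are reachable from the start state.
P0 = {p1,p2,p3,p4,p5,p7,p8,p9} | {p6,p10,p11}.
On input 0, block {p1,p2,p3,p4,p5,p7,p8,p9} splits into {p1,p4,p7,p8} and {p2,p3,p5,p9}.
On input 0, block {p6,p10,p11} splits into {p6,p10} and {p11}.
The partition is now stable with 4 blocks: {p1,p4,p7,p8} | {p6,p10} | {p2,p3,p5,p9} | {p11}.
p1 and p10 end up in different blocks, so they are distinguishable. For instance, the string 'ε' is accepted from only p1.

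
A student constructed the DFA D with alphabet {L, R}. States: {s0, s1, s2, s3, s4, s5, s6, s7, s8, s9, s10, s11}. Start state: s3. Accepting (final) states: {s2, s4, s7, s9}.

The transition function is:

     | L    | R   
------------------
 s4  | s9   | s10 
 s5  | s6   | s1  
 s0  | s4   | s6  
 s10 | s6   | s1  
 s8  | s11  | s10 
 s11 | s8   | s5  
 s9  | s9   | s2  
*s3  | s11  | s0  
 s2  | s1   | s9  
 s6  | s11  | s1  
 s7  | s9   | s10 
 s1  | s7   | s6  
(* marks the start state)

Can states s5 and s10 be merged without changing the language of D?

Yes

All states are reachable from the start state.
Initial partition by acceptance: {s2,s4,s7,s9} | {s0,s1,s3,s5,s6,s8,s10,s11}.
Split {s2,s4,s7,s9} by δ(·,L) → {s4,s7,s9} and {s2}.
Split {s4,s7,s9} by δ(·,R) → {s4,s7} and {s9}.
On input L, block {s0,s1,s3,s5,s6,s8,s10,s11} splits into {s3,s5,s6,s8,s10,s11} and {s0,s1}.
On input R, block {s3,s5,s6,s8,s10,s11} splits into {s3,s5,s6,s10} and {s8,s11}.
Split {s3,s5,s6,s10} by δ(·,L) → {s3,s6} and {s5,s10}.
The partition is now stable with 7 blocks: {s4,s7} | {s3,s6} | {s2} | {s9} | {s0,s1} | {s8,s11} | {s5,s10}.
s5 and s10 lie in the same block of the stable partition, so they are equivalent — no string distinguishes them.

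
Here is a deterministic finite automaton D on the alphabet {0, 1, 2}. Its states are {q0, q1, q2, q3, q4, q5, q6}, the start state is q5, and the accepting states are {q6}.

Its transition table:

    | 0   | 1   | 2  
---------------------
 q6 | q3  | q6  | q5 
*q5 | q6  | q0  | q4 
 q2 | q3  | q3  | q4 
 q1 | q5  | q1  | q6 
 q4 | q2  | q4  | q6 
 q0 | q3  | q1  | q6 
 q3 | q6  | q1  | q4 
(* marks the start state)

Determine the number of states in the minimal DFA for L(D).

5

Every state is reachable, so we keep all 7.
Initial partition by acceptance: {q6} | {q0,q1,q2,q3,q4,q5}.
On input 0, block {q0,q1,q2,q3,q4,q5} splits into {q0,q1,q2,q4} and {q3,q5}.
Refine {q0,q1,q2,q4} on symbol 0: members go to different blocks, giving {q0,q1,q2} and {q4}.
On input 1, block {q0,q1,q2} splits into {q0,q1} and {q2}.
Stable partition: {q6} | {q0,q1} | {q3,q5} | {q4} | {q2} — 5 equivalence classes.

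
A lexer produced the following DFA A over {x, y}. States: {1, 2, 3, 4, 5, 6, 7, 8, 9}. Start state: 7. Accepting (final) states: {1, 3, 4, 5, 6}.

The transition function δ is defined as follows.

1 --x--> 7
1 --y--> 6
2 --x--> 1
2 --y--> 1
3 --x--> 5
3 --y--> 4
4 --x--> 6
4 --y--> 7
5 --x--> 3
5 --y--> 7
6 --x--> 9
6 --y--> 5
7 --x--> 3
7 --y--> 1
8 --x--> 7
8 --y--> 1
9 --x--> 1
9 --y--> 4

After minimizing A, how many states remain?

First remove the unreachable states {2,8}; 7 states remain.
P0 = {1,3,4,5,6} | {7,9}.
Split {1,3,4,5,6} by δ(·,x) → {3,4,5} and {1,6}.
Refine {3,4,5} on symbol x: members go to different blocks, giving {3,5} and {4}.
Refine {3,5} on symbol y: members go to different blocks, giving {3} and {5}.
Refine {7,9} on symbol x: members go to different blocks, giving {7} and {9}.
Refine {1,6} on symbol x: members go to different blocks, giving {1} and {6}.
Stable partition: {3} | {7} | {1} | {4} | {5} | {9} | {6} — 7 equivalence classes.

7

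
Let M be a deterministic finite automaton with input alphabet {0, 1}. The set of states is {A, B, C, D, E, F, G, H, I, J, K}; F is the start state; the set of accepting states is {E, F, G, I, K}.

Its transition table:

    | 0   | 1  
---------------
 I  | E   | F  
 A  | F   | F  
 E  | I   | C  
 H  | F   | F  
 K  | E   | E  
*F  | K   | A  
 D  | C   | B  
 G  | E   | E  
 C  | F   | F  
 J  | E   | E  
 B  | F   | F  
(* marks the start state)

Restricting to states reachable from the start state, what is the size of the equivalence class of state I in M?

First remove the unreachable states {B,D,G,H,J}; 6 states remain.
P0 = {E,F,I,K} | {A,C}.
Split {E,F,I,K} by δ(·,1) → {E,F} and {I,K}.
Stable partition: {E,F} | {A,C} | {I,K} — 3 equivalence classes.
State I belongs to the block {I,K}, which has 2 states.

2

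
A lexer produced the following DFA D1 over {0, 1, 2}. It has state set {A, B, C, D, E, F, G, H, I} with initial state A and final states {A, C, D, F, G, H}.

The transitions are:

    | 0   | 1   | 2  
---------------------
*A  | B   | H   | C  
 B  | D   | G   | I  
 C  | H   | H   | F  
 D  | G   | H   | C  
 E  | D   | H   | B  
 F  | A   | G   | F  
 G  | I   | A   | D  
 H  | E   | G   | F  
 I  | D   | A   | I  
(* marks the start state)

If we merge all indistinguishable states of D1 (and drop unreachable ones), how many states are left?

Start with accepting vs non-accepting: {A,C,D,F,G,H} | {B,E,I}.
Split {A,C,D,F,G,H} by δ(·,0) → {A,G,H} and {C,D,F}.
Stable partition: {A,G,H} | {B,E,I} | {C,D,F} — 3 equivalence classes.

3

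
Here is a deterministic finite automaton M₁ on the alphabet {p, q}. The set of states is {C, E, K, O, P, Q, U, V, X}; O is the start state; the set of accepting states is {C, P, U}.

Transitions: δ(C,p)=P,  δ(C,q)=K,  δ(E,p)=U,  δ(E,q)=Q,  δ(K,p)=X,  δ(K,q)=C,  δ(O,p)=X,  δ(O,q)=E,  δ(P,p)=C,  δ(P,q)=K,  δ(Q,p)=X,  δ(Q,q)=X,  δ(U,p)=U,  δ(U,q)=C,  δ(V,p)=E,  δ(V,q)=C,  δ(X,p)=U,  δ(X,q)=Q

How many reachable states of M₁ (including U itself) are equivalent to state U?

1

Reachable states from the start: {C,E,K,O,P,Q,U,X}. Unreachable: {V} — drop them.
P0 = {C,P,U} | {E,K,O,Q,X}.
On input q, block {C,P,U} splits into {C,P} and {U}.
Refine {E,K,O,Q,X} on symbol p: members go to different blocks, giving {K,O,Q} and {E,X}.
Split {K,O,Q} by δ(·,q) → {O,Q} and {K}.
The partition is now stable with 5 blocks: {C,P} | {O,Q} | {U} | {E,X} | {K}.
State U belongs to the block {U}, which has 1 states.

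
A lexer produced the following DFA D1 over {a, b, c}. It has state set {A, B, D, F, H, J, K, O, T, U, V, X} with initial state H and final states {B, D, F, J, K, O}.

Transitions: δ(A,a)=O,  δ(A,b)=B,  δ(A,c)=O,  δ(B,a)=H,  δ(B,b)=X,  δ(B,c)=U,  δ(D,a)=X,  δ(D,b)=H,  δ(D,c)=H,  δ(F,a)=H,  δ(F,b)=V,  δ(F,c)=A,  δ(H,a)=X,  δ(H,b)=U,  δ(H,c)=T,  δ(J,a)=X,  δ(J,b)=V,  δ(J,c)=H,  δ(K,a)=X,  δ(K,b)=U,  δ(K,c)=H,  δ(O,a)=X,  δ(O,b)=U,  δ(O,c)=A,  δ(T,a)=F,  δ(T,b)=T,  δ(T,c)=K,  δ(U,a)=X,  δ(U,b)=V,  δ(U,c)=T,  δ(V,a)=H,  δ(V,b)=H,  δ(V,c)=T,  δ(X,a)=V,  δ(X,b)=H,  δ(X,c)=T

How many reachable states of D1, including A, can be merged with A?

1

Reachable states from the start: {A,B,F,H,K,O,T,U,V,X}. Unreachable: {D,J} — drop them.
Initial partition by acceptance: {B,F,K,O} | {A,H,T,U,V,X}.
On input a, block {A,H,T,U,V,X} splits into {H,U,V,X} and {A,T}.
Split {B,F,K,O} by δ(·,c) → {B,K} and {F,O}.
Split {A,T} by δ(·,b) → {A} and {T}.
No further refinement is possible. Final partition (5 blocks): {B,K} | {H,U,V,X} | {A} | {F,O} | {T}.
The equivalence class containing A is {A}, of size 1.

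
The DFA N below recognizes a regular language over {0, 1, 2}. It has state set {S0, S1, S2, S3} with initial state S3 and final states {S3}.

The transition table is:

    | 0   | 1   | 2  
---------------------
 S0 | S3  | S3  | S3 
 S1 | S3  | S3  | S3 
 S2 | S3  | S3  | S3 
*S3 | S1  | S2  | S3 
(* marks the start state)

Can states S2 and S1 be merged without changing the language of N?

Yes

States {S0} cannot be reached from the start state, so discard them.
Initial partition by acceptance: {S3} | {S1,S2}.
Stable partition: {S3} | {S1,S2} — 2 equivalence classes.
S2 and S1 lie in the same block of the stable partition, so they are equivalent — no string distinguishes them.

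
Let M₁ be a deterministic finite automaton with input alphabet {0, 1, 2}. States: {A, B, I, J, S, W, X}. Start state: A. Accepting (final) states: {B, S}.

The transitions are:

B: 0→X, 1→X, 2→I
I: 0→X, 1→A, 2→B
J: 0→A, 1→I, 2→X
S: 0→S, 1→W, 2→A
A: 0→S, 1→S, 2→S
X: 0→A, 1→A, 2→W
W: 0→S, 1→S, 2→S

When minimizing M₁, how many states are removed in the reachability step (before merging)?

4

No path from A leads to B, I, J, X; the other 3 states are all reachable.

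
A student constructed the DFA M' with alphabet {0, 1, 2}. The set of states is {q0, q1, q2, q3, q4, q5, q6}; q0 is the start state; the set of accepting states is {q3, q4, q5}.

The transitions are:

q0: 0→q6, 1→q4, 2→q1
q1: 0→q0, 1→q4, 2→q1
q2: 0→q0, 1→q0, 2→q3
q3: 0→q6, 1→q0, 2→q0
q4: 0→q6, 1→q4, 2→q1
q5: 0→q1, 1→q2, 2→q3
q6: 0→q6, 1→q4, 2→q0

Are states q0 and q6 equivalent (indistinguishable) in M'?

First remove the unreachable states {q2,q3,q5}; 4 states remain.
Initial partition by acceptance: {q4} | {q0,q1,q6}.
The partition is now stable with 2 blocks: {q4} | {q0,q1,q6}.
q0 and q6 lie in the same block of the stable partition, so they are equivalent — no string distinguishes them.

Yes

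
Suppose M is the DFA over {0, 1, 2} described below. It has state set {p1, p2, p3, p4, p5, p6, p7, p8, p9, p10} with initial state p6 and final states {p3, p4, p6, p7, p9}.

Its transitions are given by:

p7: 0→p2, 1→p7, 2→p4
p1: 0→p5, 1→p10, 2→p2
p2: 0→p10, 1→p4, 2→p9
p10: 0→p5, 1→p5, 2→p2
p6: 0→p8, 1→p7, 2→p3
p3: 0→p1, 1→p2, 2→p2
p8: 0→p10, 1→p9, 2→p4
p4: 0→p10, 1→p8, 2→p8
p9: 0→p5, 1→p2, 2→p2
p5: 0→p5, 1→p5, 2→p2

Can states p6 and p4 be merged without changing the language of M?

Every state is reachable, so we keep all 10.
Initial partition by acceptance: {p3,p4,p6,p7,p9} | {p1,p2,p5,p8,p10}.
On input 1, block {p3,p4,p6,p7,p9} splits into {p3,p4,p9} and {p6,p7}.
Refine {p1,p2,p5,p8,p10} on symbol 1: members go to different blocks, giving {p1,p5,p10} and {p2,p8}.
The partition is now stable with 4 blocks: {p3,p4,p9} | {p1,p5,p10} | {p6,p7} | {p2,p8}.
p6 and p4 end up in different blocks, so they are distinguishable. For instance, the string '1' is accepted from only p6.

No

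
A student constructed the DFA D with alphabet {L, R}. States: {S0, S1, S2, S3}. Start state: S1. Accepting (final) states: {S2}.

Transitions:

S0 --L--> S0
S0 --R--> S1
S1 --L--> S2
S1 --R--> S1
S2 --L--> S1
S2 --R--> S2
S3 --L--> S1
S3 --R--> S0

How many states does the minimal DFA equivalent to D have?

2

First remove the unreachable states {S0,S3}; 2 states remain.
Start with accepting vs non-accepting: {S2} | {S1}.
Stable partition: {S2} | {S1} — 2 equivalence classes.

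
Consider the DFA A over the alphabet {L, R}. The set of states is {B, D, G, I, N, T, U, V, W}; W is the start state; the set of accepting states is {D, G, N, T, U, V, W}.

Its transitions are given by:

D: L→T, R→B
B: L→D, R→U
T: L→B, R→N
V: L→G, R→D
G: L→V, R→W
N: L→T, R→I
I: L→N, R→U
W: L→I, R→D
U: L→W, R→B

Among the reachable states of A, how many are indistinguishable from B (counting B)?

2

States {G,V} cannot be reached from the start state, so discard them.
P0 = {D,N,T,U,W} | {B,I}.
On input L, block {D,N,T,U,W} splits into {D,N,U} and {T,W}.
Stable partition: {D,N,U} | {B,I} | {T,W} — 3 equivalence classes.
The equivalence class containing B is {B,I}, of size 2.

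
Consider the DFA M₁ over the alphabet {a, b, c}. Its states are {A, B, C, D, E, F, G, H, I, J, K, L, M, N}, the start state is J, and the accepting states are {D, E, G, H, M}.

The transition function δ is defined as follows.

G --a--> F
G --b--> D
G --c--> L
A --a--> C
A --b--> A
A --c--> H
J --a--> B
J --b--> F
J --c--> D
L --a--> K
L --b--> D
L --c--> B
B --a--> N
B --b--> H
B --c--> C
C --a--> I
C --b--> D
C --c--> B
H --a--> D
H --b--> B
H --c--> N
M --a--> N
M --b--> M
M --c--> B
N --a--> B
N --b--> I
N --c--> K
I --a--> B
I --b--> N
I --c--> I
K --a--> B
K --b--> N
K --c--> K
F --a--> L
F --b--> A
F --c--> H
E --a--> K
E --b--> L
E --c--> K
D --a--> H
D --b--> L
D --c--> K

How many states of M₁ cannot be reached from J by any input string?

3

BFS from J reaches {A, B, C, D, F, H, I, J, K, L, N}; the 3 state(s) E, G, M are never visited.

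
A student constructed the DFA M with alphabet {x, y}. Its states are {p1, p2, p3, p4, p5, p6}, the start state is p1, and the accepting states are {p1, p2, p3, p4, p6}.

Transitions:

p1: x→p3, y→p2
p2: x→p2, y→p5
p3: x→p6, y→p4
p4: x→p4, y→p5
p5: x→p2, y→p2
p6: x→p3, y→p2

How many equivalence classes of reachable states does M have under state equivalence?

Every state is reachable, so we keep all 6.
Initial partition by acceptance: {p1,p2,p3,p4,p6} | {p5}.
Refine {p1,p2,p3,p4,p6} on symbol y: members go to different blocks, giving {p1,p3,p6} and {p2,p4}.
The partition is now stable with 3 blocks: {p1,p3,p6} | {p5} | {p2,p4}.

3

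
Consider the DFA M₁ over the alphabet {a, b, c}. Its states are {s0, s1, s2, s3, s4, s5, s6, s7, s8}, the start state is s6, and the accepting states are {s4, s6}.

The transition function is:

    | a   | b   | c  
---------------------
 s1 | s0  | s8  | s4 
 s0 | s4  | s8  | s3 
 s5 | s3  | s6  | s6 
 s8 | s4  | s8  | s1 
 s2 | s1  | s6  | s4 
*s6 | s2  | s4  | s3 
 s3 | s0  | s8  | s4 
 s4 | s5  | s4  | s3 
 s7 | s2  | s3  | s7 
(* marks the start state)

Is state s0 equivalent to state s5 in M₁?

No

States {s7} cannot be reached from the start state, so discard them.
Initial partition by acceptance: {s4,s6} | {s0,s1,s2,s3,s5,s8}.
Split {s0,s1,s2,s3,s5,s8} by δ(·,a) → {s1,s2,s3,s5} and {s0,s8}.
Refine {s1,s2,s3,s5} on symbol a: members go to different blocks, giving {s1,s3} and {s2,s5}.
No further refinement is possible. Final partition (4 blocks): {s4,s6} | {s1,s3} | {s0,s8} | {s2,s5}.
s0 and s5 end up in different blocks, so they are distinguishable. For instance, the string 'a' is accepted from only s0.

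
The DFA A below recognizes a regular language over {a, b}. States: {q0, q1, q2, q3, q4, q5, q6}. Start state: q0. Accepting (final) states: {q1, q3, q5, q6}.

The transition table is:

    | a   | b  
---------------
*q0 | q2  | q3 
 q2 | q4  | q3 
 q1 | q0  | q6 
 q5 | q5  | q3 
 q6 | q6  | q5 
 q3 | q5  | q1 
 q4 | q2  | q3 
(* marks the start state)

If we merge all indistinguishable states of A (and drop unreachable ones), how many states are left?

All states are reachable from the start state.
Initial partition by acceptance: {q1,q3,q5,q6} | {q0,q2,q4}.
Refine {q1,q3,q5,q6} on symbol a: members go to different blocks, giving {q3,q5,q6} and {q1}.
Refine {q3,q5,q6} on symbol b: members go to different blocks, giving {q5,q6} and {q3}.
On input b, block {q5,q6} splits into {q5} and {q6}.
The partition is now stable with 5 blocks: {q5} | {q0,q2,q4} | {q1} | {q3} | {q6}.

5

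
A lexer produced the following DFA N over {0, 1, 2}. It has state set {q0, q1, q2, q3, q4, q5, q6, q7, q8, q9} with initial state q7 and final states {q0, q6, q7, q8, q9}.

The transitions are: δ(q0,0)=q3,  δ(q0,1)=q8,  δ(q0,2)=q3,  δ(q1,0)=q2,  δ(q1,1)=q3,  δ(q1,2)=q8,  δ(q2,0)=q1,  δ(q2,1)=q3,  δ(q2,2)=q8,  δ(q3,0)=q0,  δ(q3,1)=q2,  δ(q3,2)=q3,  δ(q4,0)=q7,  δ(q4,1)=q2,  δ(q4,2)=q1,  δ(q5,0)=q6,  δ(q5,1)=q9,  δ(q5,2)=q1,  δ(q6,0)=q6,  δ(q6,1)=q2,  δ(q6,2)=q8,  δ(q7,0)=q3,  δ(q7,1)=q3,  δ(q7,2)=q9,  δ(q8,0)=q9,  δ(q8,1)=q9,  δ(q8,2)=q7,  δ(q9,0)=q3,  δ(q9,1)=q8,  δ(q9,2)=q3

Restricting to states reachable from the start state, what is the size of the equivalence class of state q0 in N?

2

Reachable states from the start: {q0,q1,q2,q3,q7,q8,q9}. Unreachable: {q4,q5,q6} — drop them.
Initial partition by acceptance: {q0,q7,q8,q9} | {q1,q2,q3}.
On input 0, block {q0,q7,q8,q9} splits into {q0,q7,q9} and {q8}.
Refine {q0,q7,q9} on symbol 1: members go to different blocks, giving {q0,q9} and {q7}.
Refine {q1,q2,q3} on symbol 0: members go to different blocks, giving {q1,q2} and {q3}.
Stable partition: {q0,q9} | {q1,q2} | {q8} | {q7} | {q3} — 5 equivalence classes.
State q0 belongs to the block {q0,q9}, which has 2 states.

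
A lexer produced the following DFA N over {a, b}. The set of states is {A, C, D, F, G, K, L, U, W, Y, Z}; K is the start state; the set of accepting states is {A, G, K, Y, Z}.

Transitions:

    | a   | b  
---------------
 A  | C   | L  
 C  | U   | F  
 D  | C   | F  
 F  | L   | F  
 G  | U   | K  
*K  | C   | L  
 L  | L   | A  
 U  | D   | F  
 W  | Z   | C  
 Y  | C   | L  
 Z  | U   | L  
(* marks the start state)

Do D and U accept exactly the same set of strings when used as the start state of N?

Yes

Reachable states from the start: {A,C,D,F,K,L,U}. Unreachable: {G,W,Y,Z} — drop them.
Initial partition by acceptance: {A,K} | {C,D,F,L,U}.
On input b, block {C,D,F,L,U} splits into {C,D,F,U} and {L}.
Split {C,D,F,U} by δ(·,a) → {C,D,U} and {F}.
The partition is now stable with 4 blocks: {A,K} | {C,D,U} | {L} | {F}.
D and U lie in the same block of the stable partition, so they are equivalent — no string distinguishes them.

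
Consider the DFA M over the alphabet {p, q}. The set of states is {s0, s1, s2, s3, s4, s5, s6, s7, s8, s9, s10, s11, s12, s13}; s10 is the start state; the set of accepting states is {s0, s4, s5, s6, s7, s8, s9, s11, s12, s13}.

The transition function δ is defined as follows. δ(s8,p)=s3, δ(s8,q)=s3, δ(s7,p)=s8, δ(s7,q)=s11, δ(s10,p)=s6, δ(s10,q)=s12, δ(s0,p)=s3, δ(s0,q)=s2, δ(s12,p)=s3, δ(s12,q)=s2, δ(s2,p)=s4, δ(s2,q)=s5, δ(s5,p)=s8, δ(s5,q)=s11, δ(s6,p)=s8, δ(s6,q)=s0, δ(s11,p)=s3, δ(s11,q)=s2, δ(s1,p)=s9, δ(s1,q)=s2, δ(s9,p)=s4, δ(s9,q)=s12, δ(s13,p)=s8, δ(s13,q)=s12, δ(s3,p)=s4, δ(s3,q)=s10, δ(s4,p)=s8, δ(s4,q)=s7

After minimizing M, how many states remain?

7

Reachable states from the start: {s0,s2,s3,s4,s5,s6,s7,s8,s10,s11,s12}. Unreachable: {s1,s9,s13} — drop them.
Initial partition by acceptance: {s0,s4,s5,s6,s7,s8,s11,s12} | {s2,s3,s10}.
On input p, block {s0,s4,s5,s6,s7,s8,s11,s12} splits into {s0,s8,s11,s12} and {s4,s5,s6,s7}.
Refine {s2,s3,s10} on symbol q: members go to different blocks, giving {s2} and {s3} and {s10}.
On input q, block {s0,s8,s11,s12} splits into {s0,s11,s12} and {s8}.
On input q, block {s4,s5,s6,s7} splits into {s5,s6,s7} and {s4}.
No further refinement is possible. Final partition (7 blocks): {s0,s11,s12} | {s2} | {s5,s6,s7} | {s3} | {s10} | {s8} | {s4}.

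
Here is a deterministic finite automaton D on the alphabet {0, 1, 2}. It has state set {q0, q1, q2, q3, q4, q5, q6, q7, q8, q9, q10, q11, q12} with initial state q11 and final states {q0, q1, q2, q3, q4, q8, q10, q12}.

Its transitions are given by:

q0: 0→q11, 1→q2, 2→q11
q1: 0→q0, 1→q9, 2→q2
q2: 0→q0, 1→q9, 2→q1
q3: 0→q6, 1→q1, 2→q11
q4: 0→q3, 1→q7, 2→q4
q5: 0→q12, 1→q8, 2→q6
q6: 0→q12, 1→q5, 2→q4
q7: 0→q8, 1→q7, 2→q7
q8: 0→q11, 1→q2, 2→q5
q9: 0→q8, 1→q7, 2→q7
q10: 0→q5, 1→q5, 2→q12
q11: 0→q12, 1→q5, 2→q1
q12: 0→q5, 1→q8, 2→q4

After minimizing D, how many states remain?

7

States {q10} cannot be reached from the start state, so discard them.
Start with accepting vs non-accepting: {q0,q1,q2,q3,q4,q8,q12} | {q5,q6,q7,q9,q11}.
Refine {q0,q1,q2,q3,q4,q8,q12} on symbol 0: members go to different blocks, giving {q0,q3,q8,q12} and {q1,q2,q4}.
Split {q0,q3,q8,q12} by δ(·,1) → {q0,q3,q8} and {q12}.
Refine {q5,q6,q7,q9,q11} on symbol 0: members go to different blocks, giving {q5,q6,q11} and {q7,q9}.
Split {q5,q6,q11} by δ(·,1) → {q6,q11} and {q5}.
Refine {q0,q3,q8} on symbol 2: members go to different blocks, giving {q0,q3} and {q8}.
The partition is now stable with 7 blocks: {q0,q3} | {q6,q11} | {q1,q2,q4} | {q12} | {q7,q9} | {q5} | {q8}.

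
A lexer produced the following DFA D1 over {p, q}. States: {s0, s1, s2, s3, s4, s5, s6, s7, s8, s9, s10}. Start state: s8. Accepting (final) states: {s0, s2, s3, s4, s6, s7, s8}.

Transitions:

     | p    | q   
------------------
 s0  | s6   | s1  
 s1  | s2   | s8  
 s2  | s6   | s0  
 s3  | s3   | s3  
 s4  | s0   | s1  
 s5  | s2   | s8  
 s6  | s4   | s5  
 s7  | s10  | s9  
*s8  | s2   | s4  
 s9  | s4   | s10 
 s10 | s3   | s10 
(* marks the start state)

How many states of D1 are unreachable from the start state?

4

BFS from s8 reaches {s0, s1, s2, s4, s5, s6, s8}; the 4 state(s) s3, s7, s9, s10 are never visited.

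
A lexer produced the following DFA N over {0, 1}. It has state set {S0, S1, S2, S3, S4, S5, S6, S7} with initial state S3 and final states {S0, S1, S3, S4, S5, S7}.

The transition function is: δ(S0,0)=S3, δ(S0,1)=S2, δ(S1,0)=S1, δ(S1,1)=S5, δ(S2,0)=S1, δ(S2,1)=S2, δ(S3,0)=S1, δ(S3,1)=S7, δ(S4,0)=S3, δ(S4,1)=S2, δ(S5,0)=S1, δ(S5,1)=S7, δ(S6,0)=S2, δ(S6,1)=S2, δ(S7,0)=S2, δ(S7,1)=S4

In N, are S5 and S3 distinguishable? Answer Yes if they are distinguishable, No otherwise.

First remove the unreachable states {S0,S6}; 6 states remain.
P0 = {S1,S3,S4,S5,S7} | {S2}.
Refine {S1,S3,S4,S5,S7} on symbol 0: members go to different blocks, giving {S1,S3,S4,S5} and {S7}.
Refine {S1,S3,S4,S5} on symbol 1: members go to different blocks, giving {S3,S5} and {S1} and {S4}.
The partition is now stable with 5 blocks: {S3,S5} | {S2} | {S7} | {S1} | {S4}.
S5 and S3 lie in the same block of the stable partition, so they are equivalent — no string distinguishes them.

No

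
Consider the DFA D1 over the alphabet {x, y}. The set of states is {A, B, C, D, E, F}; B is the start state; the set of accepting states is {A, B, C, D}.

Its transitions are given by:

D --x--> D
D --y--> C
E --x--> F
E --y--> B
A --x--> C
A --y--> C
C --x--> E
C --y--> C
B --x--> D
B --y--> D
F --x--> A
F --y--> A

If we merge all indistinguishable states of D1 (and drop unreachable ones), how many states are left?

Start with accepting vs non-accepting: {A,B,C,D} | {E,F}.
Split {A,B,C,D} by δ(·,x) → {A,B,D} and {C}.
Refine {A,B,D} on symbol x: members go to different blocks, giving {B,D} and {A}.
On input y, block {B,D} splits into {B} and {D}.
Split {E,F} by δ(·,x) → {E} and {F}.
Stable partition: {B} | {E} | {C} | {A} | {D} | {F} — 6 equivalence classes.

6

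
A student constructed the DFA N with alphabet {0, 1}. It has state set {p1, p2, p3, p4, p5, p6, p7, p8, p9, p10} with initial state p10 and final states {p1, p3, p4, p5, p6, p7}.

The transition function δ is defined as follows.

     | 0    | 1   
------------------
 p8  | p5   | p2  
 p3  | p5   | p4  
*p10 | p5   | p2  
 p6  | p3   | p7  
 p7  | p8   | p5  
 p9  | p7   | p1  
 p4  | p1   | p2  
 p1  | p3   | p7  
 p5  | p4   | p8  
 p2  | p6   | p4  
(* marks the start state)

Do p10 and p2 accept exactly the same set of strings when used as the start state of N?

First remove the unreachable states {p9}; 9 states remain.
P0 = {p1,p3,p4,p5,p6,p7} | {p2,p8,p10}.
Split {p1,p3,p4,p5,p6,p7} by δ(·,0) → {p1,p3,p4,p5,p6} and {p7}.
On input 1, block {p1,p3,p4,p5,p6} splits into {p1,p6} and {p4,p5} and {p3}.
On input 0, block {p2,p8,p10} splits into {p8,p10} and {p2}.
Refine {p4,p5} on symbol 0: members go to different blocks, giving {p4} and {p5}.
Stable partition: {p1,p6} | {p8,p10} | {p7} | {p4} | {p3} | {p2} | {p5} — 7 equivalence classes.
p10 and p2 end up in different blocks, so they are distinguishable. For instance, the string '1' is accepted from only p2.

No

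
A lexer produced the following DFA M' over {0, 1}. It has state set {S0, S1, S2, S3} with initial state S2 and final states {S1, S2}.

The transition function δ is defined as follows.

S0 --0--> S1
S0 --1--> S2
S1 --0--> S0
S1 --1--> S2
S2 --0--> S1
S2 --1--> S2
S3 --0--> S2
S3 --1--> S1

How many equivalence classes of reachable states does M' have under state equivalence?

3

Reachable states from the start: {S0,S1,S2}. Unreachable: {S3} — drop them.
Initial partition by acceptance: {S1,S2} | {S0}.
Split {S1,S2} by δ(·,0) → {S1} and {S2}.
No further refinement is possible. Final partition (3 blocks): {S1} | {S0} | {S2}.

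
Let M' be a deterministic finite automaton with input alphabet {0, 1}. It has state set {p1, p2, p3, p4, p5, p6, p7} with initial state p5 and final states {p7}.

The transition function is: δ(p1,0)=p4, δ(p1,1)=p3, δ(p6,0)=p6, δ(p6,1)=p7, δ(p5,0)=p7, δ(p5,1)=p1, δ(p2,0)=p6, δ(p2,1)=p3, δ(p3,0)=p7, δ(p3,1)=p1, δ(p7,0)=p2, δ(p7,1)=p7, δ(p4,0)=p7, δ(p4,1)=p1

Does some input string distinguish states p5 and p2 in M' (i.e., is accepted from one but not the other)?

Start with accepting vs non-accepting: {p7} | {p1,p2,p3,p4,p5,p6}.
Refine {p1,p2,p3,p4,p5,p6} on symbol 0: members go to different blocks, giving {p1,p2,p6} and {p3,p4,p5}.
Refine {p1,p2,p6} on symbol 0: members go to different blocks, giving {p2,p6} and {p1}.
On input 1, block {p2,p6} splits into {p2} and {p6}.
Stable partition: {p7} | {p2} | {p3,p4,p5} | {p1} | {p6} — 5 equivalence classes.
p5 and p2 end up in different blocks, so they are distinguishable. For instance, the string '0' is accepted from only p5.

Yes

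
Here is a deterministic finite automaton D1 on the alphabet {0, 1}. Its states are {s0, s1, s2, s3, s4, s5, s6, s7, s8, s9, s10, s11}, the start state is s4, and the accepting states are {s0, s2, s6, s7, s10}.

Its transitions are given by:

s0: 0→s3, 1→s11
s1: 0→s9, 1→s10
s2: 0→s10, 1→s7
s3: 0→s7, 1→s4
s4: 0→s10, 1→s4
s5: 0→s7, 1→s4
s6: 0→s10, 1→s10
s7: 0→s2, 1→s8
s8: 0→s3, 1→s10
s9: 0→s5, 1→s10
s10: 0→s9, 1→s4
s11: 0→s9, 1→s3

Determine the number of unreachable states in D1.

No path from s4 leads to s0, s1, s6, s11; the other 8 states are all reachable.

4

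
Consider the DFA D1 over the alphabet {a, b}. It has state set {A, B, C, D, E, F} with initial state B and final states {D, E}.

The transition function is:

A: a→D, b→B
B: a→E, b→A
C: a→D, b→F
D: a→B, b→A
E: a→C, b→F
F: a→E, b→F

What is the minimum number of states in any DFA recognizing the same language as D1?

Start with accepting vs non-accepting: {D,E} | {A,B,C,F}.
Stable partition: {D,E} | {A,B,C,F} — 2 equivalence classes.

2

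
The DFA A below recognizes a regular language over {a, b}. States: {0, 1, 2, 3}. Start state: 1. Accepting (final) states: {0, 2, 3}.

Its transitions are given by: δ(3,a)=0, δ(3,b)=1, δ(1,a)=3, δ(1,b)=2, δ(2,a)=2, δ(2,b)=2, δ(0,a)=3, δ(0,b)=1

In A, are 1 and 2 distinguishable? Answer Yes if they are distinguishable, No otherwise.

Yes

P0 = {0,2,3} | {1}.
Refine {0,2,3} on symbol b: members go to different blocks, giving {0,3} and {2}.
Stable partition: {0,3} | {1} | {2} — 3 equivalence classes.
1 and 2 end up in different blocks, so they are distinguishable. For instance, the string 'ε' is accepted from only 2.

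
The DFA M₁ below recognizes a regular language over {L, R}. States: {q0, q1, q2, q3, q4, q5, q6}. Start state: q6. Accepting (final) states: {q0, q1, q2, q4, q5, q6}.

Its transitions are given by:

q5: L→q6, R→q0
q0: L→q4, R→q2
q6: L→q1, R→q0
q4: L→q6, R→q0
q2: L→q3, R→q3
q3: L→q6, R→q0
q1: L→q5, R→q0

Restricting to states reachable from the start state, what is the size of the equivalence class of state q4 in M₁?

All states are reachable from the start state.
P0 = {q0,q1,q2,q4,q5,q6} | {q3}.
Split {q0,q1,q2,q4,q5,q6} by δ(·,L) → {q0,q1,q4,q5,q6} and {q2}.
On input R, block {q0,q1,q4,q5,q6} splits into {q1,q4,q5,q6} and {q0}.
Stable partition: {q1,q4,q5,q6} | {q3} | {q2} | {q0} — 4 equivalence classes.
The equivalence class containing q4 is {q1,q4,q5,q6}, of size 4.

4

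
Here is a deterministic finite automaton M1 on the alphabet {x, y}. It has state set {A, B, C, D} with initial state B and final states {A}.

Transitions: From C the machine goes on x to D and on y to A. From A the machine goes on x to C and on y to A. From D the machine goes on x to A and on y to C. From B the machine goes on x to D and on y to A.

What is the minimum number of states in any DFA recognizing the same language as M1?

All states are reachable from the start state.
P0 = {A} | {B,C,D}.
Split {B,C,D} by δ(·,x) → {B,C} and {D}.
The partition is now stable with 3 blocks: {A} | {B,C} | {D}.

3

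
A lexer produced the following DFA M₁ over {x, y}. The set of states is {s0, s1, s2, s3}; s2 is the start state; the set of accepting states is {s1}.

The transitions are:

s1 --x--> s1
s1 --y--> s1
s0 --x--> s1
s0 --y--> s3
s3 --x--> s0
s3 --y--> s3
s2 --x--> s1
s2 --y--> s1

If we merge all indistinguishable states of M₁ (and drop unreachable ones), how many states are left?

Reachable states from the start: {s1,s2}. Unreachable: {s0,s3} — drop them.
P0 = {s1} | {s2}.
No further refinement is possible. Final partition (2 blocks): {s1} | {s2}.

2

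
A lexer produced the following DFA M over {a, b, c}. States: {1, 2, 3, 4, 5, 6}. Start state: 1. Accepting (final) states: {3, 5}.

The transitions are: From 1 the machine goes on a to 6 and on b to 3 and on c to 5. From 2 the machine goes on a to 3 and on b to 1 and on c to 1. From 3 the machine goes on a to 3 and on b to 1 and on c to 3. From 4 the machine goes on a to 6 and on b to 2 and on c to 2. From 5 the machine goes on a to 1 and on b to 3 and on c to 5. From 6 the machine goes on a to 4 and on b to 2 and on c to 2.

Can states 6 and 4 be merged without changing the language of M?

All states are reachable from the start state.
Start with accepting vs non-accepting: {3,5} | {1,2,4,6}.
Refine {3,5} on symbol a: members go to different blocks, giving {3} and {5}.
On input a, block {1,2,4,6} splits into {1,4,6} and {2}.
Refine {1,4,6} on symbol b: members go to different blocks, giving {4,6} and {1}.
No further refinement is possible. Final partition (5 blocks): {3} | {4,6} | {5} | {2} | {1}.
6 and 4 lie in the same block of the stable partition, so they are equivalent — no string distinguishes them.

Yes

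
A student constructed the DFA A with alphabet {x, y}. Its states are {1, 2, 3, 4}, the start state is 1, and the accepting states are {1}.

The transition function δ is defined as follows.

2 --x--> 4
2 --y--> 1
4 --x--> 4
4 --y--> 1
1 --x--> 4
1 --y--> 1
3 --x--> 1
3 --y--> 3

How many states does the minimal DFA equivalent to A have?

2

States {2,3} cannot be reached from the start state, so discard them.
P0 = {1} | {4}.
No further refinement is possible. Final partition (2 blocks): {1} | {4}.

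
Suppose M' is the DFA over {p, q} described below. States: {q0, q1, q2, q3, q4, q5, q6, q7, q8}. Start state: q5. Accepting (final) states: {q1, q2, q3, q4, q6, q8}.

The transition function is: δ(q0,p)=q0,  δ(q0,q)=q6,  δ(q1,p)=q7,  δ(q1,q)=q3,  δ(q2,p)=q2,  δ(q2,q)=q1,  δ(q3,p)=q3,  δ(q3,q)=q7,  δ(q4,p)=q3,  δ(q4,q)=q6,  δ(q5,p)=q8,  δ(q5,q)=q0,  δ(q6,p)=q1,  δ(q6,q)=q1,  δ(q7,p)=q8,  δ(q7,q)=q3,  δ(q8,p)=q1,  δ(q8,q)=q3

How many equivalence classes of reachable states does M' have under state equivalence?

7

States {q2,q4} cannot be reached from the start state, so discard them.
P0 = {q1,q3,q6,q8} | {q0,q5,q7}.
On input p, block {q1,q3,q6,q8} splits into {q3,q6,q8} and {q1}.
Refine {q3,q6,q8} on symbol p: members go to different blocks, giving {q6,q8} and {q3}.
Refine {q6,q8} on symbol q: members go to different blocks, giving {q6} and {q8}.
On input p, block {q0,q5,q7} splits into {q5,q7} and {q0}.
Refine {q5,q7} on symbol q: members go to different blocks, giving {q5} and {q7}.
No further refinement is possible. Final partition (7 blocks): {q6} | {q5} | {q1} | {q3} | {q8} | {q0} | {q7}.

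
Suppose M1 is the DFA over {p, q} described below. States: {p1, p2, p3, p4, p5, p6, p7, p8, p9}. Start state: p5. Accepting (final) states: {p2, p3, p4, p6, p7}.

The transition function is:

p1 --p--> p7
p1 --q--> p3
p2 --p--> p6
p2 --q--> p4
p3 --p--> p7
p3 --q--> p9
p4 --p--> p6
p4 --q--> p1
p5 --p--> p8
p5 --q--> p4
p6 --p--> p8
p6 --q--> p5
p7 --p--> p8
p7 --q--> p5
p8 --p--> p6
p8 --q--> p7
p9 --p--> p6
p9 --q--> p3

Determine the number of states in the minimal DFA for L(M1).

States {p2} cannot be reached from the start state, so discard them.
Start with accepting vs non-accepting: {p3,p4,p6,p7} | {p1,p5,p8,p9}.
Split {p3,p4,p6,p7} by δ(·,p) → {p3,p4} and {p6,p7}.
On input p, block {p1,p5,p8,p9} splits into {p1,p8,p9} and {p5}.
Refine {p1,p8,p9} on symbol q: members go to different blocks, giving {p1,p9} and {p8}.
No further refinement is possible. Final partition (5 blocks): {p3,p4} | {p1,p9} | {p6,p7} | {p5} | {p8}.

5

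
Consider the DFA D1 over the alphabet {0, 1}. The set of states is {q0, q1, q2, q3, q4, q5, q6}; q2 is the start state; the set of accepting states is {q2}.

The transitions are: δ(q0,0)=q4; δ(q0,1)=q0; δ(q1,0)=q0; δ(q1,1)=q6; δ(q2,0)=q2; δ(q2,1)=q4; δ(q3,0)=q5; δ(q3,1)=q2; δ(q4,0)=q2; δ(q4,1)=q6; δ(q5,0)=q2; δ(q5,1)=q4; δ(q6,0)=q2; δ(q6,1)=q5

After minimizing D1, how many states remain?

2

States {q0,q1,q3} cannot be reached from the start state, so discard them.
Initial partition by acceptance: {q2} | {q4,q5,q6}.
No further refinement is possible. Final partition (2 blocks): {q2} | {q4,q5,q6}.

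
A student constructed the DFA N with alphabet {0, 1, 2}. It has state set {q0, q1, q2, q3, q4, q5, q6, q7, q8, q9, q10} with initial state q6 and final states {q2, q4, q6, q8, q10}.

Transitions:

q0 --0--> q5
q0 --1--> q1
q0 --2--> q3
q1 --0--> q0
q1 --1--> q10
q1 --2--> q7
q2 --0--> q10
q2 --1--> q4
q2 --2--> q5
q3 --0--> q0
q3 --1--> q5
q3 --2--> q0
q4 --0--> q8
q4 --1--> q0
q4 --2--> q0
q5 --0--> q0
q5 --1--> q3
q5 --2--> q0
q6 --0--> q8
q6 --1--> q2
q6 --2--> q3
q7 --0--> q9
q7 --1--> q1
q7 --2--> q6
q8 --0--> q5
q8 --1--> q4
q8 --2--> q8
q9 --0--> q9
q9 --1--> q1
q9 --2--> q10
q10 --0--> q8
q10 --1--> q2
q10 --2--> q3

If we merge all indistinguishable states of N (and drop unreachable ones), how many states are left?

8

Start with accepting vs non-accepting: {q2,q4,q6,q8,q10} | {q0,q1,q3,q5,q7,q9}.
Split {q2,q4,q6,q8,q10} by δ(·,0) → {q2,q4,q6,q10} and {q8}.
Split {q2,q4,q6,q10} by δ(·,0) → {q4,q6,q10} and {q2}.
Split {q4,q6,q10} by δ(·,1) → {q6,q10} and {q4}.
Split {q0,q1,q3,q5,q7,q9} by δ(·,1) → {q0,q3,q5,q7,q9} and {q1}.
Refine {q0,q3,q5,q7,q9} on symbol 1: members go to different blocks, giving {q0,q7,q9} and {q3,q5}.
Refine {q0,q7,q9} on symbol 0: members go to different blocks, giving {q7,q9} and {q0}.
No further refinement is possible. Final partition (8 blocks): {q6,q10} | {q7,q9} | {q8} | {q2} | {q4} | {q1} | {q3,q5} | {q0}.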